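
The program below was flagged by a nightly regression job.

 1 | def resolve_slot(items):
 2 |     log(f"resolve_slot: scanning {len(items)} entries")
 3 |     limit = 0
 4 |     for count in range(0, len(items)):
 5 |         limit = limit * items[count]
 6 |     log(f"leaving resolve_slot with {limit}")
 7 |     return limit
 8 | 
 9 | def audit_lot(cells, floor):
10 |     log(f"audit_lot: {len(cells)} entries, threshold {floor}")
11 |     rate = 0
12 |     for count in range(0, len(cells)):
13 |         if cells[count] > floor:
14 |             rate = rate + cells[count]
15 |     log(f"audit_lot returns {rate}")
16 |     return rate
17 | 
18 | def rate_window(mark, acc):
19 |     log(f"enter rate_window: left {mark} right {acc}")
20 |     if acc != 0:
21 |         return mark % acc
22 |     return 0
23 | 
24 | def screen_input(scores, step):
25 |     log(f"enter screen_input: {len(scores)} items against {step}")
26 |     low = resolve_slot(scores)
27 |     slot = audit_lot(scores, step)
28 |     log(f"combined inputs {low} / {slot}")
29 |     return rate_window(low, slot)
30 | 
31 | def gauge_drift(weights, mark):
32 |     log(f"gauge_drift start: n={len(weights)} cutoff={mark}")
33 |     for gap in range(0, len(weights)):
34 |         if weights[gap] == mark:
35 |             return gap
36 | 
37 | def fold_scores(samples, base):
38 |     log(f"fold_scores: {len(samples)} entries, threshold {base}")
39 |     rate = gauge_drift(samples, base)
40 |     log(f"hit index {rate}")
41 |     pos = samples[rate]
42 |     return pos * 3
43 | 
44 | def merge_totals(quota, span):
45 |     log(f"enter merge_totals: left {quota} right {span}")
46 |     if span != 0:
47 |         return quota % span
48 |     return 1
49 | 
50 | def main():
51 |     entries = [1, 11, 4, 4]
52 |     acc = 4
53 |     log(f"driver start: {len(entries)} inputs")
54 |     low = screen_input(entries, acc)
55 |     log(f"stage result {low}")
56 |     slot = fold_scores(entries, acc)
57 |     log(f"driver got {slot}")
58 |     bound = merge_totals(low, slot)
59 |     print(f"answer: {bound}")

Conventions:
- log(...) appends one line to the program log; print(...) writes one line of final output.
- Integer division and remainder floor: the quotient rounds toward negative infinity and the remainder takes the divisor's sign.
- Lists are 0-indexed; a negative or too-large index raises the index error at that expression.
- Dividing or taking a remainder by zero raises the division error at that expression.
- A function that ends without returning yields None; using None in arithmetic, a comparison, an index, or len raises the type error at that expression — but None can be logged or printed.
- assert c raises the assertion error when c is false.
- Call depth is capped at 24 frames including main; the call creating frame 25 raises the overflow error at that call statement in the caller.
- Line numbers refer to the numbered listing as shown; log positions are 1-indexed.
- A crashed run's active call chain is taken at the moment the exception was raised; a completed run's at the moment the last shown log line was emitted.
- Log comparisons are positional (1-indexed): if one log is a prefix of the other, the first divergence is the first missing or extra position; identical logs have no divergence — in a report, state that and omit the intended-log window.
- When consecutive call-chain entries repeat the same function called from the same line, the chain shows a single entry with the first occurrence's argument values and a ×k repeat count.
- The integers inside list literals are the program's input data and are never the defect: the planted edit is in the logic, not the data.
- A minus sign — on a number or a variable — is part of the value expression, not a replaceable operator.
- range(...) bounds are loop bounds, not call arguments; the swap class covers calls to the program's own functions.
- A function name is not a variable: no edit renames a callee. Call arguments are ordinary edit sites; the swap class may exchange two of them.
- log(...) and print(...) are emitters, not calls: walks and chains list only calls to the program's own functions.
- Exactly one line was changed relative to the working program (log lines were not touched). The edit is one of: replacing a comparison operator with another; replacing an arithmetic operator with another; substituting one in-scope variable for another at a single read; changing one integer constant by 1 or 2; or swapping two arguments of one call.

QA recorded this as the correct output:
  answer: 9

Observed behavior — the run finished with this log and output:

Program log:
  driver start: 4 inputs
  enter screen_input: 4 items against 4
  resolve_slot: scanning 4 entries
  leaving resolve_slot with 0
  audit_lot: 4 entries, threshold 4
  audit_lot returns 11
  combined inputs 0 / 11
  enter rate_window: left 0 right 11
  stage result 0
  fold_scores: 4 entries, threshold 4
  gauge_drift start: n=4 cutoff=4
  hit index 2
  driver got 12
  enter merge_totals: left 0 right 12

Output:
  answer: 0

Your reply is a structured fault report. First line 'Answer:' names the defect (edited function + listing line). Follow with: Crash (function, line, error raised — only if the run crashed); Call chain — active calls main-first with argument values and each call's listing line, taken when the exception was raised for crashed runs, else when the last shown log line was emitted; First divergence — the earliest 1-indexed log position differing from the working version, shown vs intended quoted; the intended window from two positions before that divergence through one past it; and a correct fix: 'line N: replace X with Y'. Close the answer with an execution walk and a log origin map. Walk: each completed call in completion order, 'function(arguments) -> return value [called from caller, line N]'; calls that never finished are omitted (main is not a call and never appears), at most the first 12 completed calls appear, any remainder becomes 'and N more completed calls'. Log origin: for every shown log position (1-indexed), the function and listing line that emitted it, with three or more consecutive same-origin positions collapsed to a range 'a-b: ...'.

Answer: the defect is in resolve_slot at line 5.
The tell: Position 4 is the first bad log line: 'leaving resolve_slot with 0' should read 'leaving resolve_slot with 20'.
Call chain: main -> merge_totals(0, 12) (called at line 58).
First divergence: position 4 — the shown line 'leaving resolve_slot with 0' should read 'leaving resolve_slot with 20'.
Intended log window:
  2: enter screen_input: 4 items against 4
  3: resolve_slot: scanning 4 entries
  4: leaving resolve_slot with 20
  5: audit_lot: 4 entries, threshold 4
Execution walk:
  resolve_slot([1, 11, 4, 4]) -> 0  [called from screen_input, line 26]
  audit_lot([1, 11, 4, 4], 4) -> 11  [called from screen_input, line 27]
  rate_window(0, 11) -> 0  [called from screen_input, line 29]
  screen_input([1, 11, 4, 4], 4) -> 0  [called from main, line 54]
  gauge_drift([1, 11, 4, 4], 4) -> 2  [called from fold_scores, line 39]
  fold_scores([1, 11, 4, 4], 4) -> 12  [called from main, line 56]
  merge_totals(0, 12) -> 0  [called from main, line 58]
Origin of each log line:
  1: from main, line 53
  2: from screen_input, line 25
  3: from resolve_slot, line 2
  4: from resolve_slot, line 6
  5: from audit_lot, line 10
  6: from audit_lot, line 15
  7: from screen_input, line 28
  8: from rate_window, line 19
  9: from main, line 55
  10: from fold_scores, line 38
  11: from gauge_drift, line 32
  12: from fold_scores, line 40
  13: from main, line 57
  14: from merge_totals, line 45
A correct fix: line 5: replace `*` with `+`.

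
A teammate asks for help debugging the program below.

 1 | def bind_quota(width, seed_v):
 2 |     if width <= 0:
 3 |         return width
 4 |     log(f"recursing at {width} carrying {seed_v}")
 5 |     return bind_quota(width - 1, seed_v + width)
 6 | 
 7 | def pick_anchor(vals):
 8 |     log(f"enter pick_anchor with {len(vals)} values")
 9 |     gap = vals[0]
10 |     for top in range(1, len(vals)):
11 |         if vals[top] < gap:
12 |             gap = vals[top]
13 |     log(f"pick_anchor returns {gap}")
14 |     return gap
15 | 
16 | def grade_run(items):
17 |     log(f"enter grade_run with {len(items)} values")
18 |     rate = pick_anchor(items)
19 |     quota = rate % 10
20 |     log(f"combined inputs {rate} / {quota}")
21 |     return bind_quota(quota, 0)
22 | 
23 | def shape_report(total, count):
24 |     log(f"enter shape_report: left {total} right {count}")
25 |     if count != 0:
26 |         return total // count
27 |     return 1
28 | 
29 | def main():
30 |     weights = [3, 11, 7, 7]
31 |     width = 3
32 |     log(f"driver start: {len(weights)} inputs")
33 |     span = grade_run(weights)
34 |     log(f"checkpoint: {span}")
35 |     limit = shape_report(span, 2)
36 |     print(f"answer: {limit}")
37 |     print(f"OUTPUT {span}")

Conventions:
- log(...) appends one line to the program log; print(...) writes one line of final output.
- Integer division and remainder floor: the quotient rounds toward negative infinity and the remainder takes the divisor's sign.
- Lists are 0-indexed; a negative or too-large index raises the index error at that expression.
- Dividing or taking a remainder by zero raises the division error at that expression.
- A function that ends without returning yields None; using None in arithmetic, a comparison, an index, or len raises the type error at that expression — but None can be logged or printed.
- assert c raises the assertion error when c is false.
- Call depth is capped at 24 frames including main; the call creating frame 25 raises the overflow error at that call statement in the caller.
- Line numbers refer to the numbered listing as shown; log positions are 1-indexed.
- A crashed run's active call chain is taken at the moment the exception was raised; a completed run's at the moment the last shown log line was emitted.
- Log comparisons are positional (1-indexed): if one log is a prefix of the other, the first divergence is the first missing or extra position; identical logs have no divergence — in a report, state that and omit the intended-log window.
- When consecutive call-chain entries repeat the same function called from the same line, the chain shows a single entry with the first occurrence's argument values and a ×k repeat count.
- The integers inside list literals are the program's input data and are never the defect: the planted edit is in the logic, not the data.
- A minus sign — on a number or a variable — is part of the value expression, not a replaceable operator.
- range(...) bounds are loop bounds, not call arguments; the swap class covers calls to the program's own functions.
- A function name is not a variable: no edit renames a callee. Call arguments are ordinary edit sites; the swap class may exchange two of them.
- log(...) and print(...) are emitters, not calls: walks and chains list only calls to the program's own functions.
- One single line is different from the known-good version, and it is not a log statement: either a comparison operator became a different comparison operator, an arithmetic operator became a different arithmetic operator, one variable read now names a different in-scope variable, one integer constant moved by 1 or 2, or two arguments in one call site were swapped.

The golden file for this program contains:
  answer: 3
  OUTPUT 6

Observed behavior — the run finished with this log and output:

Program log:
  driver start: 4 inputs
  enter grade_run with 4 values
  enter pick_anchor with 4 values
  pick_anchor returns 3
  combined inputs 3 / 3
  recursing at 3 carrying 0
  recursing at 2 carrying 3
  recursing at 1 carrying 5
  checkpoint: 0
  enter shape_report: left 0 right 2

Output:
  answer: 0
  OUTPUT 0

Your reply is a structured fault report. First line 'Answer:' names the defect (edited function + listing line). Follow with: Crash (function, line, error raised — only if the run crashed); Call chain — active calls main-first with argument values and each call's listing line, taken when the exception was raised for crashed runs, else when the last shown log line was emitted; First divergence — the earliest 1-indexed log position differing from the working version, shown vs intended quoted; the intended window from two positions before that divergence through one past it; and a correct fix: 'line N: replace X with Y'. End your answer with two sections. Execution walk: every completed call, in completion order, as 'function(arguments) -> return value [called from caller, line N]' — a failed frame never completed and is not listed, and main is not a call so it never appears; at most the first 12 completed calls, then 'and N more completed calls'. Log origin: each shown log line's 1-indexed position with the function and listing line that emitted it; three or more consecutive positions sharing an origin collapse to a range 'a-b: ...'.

Answer: the defect is in bind_quota at line 3.
Core observation: At log position 9 the runs split — shown 'checkpoint: 0', but the working version logs 'checkpoint: 6'.
Call chain: main -> shape_report(0, 2) (called at line 35).
First divergence: position 9; shown 'checkpoint: 0' vs intended 'checkpoint: 6'.
Intended log window:
  7: recursing at 2 carrying 3
  8: recursing at 1 carrying 5
  9: checkpoint: 6
  10: enter shape_report: left 6 right 2
Execution walk:
  pick_anchor([3, 11, 7, 7]) -> 3  [called from grade_run, line 18]
  bind_quota(0, 6) -> 0  [called from bind_quota, line 5]
  bind_quota(1, 5) -> 0  [called from bind_quota, line 5]
  bind_quota(2, 3) -> 0  [called from bind_quota, line 5]
  bind_quota(3, 0) -> 0  [called from grade_run, line 21]
  grade_run([3, 11, 7, 7]) -> 0  [called from main, line 33]
  shape_report(0, 2) -> 0  [called from main, line 35]
Log origins:
  1 — main, line 32
  2 — grade_run, line 17
  3 — pick_anchor, line 8
  4 — pick_anchor, line 13
  5 — grade_run, line 20
  6-8 — bind_quota, line 4
  9 — main, line 34
  10 — shape_report, line 24
A correct fix: line 3: replace `width` with `seed_v`.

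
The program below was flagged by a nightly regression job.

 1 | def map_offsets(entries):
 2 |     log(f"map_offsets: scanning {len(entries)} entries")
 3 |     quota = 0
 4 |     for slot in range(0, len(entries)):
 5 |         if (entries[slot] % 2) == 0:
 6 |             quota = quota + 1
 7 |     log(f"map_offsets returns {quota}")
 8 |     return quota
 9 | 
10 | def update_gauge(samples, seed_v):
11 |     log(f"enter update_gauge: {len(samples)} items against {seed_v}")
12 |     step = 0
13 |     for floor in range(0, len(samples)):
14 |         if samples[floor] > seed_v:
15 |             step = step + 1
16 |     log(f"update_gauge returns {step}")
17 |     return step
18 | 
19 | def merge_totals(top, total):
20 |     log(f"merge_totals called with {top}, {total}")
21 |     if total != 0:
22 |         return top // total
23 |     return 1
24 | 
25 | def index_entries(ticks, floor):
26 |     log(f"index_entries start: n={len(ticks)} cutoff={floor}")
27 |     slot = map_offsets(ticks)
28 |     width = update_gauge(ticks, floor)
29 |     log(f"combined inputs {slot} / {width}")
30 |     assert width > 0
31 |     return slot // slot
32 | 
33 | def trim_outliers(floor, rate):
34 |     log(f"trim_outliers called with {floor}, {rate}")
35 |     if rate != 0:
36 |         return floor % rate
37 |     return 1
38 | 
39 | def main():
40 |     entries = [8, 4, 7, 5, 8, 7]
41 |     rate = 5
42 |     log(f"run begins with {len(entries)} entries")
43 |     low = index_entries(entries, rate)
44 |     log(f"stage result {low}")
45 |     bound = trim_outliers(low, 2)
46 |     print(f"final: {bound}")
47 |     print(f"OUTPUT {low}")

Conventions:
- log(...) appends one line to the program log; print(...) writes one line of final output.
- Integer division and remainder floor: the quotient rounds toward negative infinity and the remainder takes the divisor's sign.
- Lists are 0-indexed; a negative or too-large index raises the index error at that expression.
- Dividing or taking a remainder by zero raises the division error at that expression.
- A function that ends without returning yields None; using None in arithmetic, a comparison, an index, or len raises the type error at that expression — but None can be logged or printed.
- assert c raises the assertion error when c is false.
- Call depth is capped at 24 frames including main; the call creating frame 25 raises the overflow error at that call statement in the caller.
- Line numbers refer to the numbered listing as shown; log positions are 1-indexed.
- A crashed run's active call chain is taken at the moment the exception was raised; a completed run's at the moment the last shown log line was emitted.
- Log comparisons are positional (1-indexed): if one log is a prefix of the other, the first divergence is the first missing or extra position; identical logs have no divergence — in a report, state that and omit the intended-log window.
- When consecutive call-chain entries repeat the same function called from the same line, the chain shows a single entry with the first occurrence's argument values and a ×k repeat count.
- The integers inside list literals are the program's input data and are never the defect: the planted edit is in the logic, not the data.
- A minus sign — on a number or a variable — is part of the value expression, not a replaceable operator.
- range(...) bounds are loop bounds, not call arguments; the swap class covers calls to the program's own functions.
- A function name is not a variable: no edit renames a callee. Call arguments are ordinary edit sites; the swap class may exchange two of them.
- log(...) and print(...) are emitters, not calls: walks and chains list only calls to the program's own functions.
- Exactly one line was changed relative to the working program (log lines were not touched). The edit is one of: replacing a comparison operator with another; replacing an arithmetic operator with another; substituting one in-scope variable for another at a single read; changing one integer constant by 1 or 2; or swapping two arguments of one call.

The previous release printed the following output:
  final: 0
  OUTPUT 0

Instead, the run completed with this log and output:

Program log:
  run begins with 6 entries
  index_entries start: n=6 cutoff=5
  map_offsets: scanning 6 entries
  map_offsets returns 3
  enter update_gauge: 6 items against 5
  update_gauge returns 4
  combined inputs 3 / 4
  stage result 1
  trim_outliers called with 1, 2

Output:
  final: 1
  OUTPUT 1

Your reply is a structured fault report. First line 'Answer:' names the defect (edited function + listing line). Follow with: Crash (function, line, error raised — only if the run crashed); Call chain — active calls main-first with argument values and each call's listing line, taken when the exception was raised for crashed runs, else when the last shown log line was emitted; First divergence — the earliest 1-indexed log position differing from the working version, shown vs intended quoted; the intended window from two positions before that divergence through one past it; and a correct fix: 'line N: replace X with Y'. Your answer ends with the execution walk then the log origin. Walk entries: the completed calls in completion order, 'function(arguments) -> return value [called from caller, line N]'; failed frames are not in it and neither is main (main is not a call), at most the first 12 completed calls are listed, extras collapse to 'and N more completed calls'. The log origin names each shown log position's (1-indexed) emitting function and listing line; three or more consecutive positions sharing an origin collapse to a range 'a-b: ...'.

Answer: the defect is in index_entries at line 31.
The tell: Everything matches until log position 8, which reads 'stage result 1' in place of 'stage result 0'.
Call chain: main -> trim_outliers(1, 2) (called at line 45).
First divergence: position 8 — the shown line 'stage result 1' should read 'stage result 0'.
Intended log window:
  6: update_gauge returns 4
  7: combined inputs 3 / 4
  8: stage result 0
  9: trim_outliers called with 0, 2
Execution walk:
  map_offsets([8, 4, 7, 5, 8, 7]) -> 3  [called from index_entries, line 27]
  update_gauge([8, 4, 7, 5, 8, 7], 5) -> 4  [called from index_entries, line 28]
  index_entries([8, 4, 7, 5, 8, 7], 5) -> 1  [called from main, line 43]
  trim_outliers(1, 2) -> 1  [called from main, line 45]
Log line origins:
  1: logged in main at line 42
  2: logged in index_entries at line 26
  3: logged in map_offsets at line 2
  4: logged in map_offsets at line 7
  5: logged in update_gauge at line 11
  6: logged in update_gauge at line 16
  7: logged in index_entries at line 29
  8: logged in main at line 44
  9: logged in trim_outliers at line 34
A correct fix: line 31: replace `slot // slot` with `slot // width`.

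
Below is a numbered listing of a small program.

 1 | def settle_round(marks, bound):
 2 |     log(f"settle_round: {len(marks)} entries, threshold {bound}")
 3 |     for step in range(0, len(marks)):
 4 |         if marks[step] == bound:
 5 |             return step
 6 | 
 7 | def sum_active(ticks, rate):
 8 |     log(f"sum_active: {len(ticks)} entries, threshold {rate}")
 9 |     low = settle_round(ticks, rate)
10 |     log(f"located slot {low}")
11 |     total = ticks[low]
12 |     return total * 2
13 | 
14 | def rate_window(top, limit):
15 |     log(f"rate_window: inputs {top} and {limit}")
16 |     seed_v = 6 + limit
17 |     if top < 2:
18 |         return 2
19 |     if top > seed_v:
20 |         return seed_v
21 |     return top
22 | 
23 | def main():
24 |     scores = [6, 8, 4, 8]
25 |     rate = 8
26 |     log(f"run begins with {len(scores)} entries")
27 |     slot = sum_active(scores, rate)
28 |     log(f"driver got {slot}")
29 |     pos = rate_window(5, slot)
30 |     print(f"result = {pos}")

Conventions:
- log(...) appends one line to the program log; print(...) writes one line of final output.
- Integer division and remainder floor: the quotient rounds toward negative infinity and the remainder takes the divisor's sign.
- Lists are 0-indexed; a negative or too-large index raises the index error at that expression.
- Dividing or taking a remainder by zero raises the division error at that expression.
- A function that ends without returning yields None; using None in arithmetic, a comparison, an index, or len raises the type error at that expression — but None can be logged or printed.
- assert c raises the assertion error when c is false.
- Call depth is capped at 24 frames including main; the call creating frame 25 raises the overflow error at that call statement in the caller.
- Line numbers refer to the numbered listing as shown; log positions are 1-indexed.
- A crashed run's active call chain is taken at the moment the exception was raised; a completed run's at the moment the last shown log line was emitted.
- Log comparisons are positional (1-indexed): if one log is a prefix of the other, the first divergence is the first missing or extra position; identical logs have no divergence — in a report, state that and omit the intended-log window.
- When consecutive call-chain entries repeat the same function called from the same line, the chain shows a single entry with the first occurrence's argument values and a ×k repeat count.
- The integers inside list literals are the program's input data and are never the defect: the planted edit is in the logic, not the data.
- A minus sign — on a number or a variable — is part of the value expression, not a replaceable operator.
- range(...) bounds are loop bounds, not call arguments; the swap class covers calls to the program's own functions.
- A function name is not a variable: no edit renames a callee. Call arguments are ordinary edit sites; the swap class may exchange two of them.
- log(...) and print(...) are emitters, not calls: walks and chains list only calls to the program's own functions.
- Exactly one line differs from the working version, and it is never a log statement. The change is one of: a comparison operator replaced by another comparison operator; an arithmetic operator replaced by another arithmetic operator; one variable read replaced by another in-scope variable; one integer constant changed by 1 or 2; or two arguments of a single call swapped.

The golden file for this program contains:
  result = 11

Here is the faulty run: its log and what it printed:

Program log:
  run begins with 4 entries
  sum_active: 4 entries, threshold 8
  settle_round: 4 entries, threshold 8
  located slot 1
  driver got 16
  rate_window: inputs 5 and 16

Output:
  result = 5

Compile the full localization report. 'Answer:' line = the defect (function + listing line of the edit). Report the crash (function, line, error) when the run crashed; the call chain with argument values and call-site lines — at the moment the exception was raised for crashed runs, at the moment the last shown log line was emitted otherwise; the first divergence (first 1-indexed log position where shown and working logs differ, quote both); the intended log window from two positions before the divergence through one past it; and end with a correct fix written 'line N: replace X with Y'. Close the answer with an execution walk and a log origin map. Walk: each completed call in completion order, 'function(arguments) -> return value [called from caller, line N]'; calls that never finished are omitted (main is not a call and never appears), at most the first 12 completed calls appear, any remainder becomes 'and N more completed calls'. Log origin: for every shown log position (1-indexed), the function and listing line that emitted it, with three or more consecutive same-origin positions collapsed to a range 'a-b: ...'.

Answer: the defect is in main at line 29.
The tell: Position 6 is the first bad log line: 'rate_window: inputs 5 and 16' should read 'rate_window: inputs 16 and 5'.
Call chain: main -> rate_window(5, 16) (called at line 29).
First divergence: position 6; shown 'rate_window: inputs 5 and 16' vs intended 'rate_window: inputs 16 and 5'.
Intended log window:
  4: located slot 1
  5: driver got 16
  6: rate_window: inputs 16 and 5
Execution walk:
  settle_round([6, 8, 4, 8], 8) -> 1  [called from sum_active, line 9]
  sum_active([6, 8, 4, 8], 8) -> 16  [called from main, line 27]
  rate_window(5, 16) -> 5  [called from main, line 29]
Origin of each log line:
  1: logged in main at line 26
  2: logged in sum_active at line 8
  3: logged in settle_round at line 2
  4: logged in sum_active at line 10
  5: logged in main at line 28
  6: logged in rate_window at line 15
A correct fix: line 29: replace `rate_window(5, slot)` with `rate_window(slot, 5)`.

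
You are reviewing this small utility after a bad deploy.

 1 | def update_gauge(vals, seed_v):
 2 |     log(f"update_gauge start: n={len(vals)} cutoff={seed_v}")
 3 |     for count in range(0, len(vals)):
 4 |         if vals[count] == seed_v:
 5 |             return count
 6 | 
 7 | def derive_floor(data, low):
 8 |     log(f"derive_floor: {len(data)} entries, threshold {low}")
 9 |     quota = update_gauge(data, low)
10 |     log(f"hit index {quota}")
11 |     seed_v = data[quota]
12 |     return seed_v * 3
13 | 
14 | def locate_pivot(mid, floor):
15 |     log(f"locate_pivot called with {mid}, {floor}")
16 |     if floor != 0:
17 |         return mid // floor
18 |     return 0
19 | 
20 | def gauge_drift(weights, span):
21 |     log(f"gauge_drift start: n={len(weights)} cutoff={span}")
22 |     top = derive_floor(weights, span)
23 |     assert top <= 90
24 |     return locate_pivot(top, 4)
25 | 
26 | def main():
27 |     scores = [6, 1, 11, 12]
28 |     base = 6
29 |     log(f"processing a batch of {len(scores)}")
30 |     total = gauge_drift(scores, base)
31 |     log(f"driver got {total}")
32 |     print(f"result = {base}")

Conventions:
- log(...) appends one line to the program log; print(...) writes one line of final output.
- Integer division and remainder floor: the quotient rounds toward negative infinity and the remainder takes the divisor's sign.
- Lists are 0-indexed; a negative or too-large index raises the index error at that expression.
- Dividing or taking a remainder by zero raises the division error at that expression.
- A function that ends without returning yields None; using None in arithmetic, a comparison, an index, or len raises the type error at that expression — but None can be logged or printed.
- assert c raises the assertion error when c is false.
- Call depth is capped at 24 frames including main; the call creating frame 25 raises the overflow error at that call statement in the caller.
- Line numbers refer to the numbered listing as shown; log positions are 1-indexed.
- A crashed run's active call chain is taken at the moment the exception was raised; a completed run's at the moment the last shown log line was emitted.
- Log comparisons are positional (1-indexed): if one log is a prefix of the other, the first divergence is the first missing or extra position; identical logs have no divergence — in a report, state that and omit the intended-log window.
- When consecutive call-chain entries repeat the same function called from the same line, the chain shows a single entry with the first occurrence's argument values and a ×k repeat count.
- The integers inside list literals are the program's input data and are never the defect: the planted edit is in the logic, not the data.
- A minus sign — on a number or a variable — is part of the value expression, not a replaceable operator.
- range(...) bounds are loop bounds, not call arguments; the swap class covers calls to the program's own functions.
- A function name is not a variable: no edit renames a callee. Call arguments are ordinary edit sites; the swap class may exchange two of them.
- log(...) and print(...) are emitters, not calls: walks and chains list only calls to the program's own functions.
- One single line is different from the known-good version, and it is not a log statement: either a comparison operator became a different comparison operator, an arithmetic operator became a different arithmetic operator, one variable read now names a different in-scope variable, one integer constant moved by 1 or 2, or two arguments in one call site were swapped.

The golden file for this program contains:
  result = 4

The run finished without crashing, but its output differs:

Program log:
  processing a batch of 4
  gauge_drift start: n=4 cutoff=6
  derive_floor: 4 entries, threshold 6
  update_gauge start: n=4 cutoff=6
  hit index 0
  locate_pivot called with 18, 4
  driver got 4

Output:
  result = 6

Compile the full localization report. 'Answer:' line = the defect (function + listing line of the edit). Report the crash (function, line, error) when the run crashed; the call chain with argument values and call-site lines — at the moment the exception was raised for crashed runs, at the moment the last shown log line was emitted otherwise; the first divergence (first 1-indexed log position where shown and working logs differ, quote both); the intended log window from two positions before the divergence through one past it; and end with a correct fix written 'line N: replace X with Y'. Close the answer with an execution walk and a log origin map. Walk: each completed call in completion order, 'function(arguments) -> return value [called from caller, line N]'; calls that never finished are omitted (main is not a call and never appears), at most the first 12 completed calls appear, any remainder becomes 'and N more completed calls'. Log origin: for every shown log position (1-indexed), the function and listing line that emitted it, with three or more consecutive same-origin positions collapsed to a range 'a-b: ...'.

Answer: the defect is in main at line 32.
Key observation: Log streams are identical — the defect surfaces only in the printed output.
Call chain: main.
First divergence: there is none — every log position agrees.
Execution walk:
  update_gauge([6, 1, 11, 12], 6) -> 0  [called from derive_floor, line 9]
  derive_floor([6, 1, 11, 12], 6) -> 18  [called from gauge_drift, line 22]
  locate_pivot(18, 4) -> 4  [called from gauge_drift, line 24]
  gauge_drift([6, 1, 11, 12], 6) -> 4  [called from main, line 30]
Origin of each log line:
  1: emitted by main (line 29)
  2: emitted by gauge_drift (line 21)
  3: emitted by derive_floor (line 8)
  4: emitted by update_gauge (line 2)
  5: emitted by derive_floor (line 10)
  6: emitted by locate_pivot (line 15)
  7: emitted by main (line 31)
A correct fix: line 32: replace `base` with `total`.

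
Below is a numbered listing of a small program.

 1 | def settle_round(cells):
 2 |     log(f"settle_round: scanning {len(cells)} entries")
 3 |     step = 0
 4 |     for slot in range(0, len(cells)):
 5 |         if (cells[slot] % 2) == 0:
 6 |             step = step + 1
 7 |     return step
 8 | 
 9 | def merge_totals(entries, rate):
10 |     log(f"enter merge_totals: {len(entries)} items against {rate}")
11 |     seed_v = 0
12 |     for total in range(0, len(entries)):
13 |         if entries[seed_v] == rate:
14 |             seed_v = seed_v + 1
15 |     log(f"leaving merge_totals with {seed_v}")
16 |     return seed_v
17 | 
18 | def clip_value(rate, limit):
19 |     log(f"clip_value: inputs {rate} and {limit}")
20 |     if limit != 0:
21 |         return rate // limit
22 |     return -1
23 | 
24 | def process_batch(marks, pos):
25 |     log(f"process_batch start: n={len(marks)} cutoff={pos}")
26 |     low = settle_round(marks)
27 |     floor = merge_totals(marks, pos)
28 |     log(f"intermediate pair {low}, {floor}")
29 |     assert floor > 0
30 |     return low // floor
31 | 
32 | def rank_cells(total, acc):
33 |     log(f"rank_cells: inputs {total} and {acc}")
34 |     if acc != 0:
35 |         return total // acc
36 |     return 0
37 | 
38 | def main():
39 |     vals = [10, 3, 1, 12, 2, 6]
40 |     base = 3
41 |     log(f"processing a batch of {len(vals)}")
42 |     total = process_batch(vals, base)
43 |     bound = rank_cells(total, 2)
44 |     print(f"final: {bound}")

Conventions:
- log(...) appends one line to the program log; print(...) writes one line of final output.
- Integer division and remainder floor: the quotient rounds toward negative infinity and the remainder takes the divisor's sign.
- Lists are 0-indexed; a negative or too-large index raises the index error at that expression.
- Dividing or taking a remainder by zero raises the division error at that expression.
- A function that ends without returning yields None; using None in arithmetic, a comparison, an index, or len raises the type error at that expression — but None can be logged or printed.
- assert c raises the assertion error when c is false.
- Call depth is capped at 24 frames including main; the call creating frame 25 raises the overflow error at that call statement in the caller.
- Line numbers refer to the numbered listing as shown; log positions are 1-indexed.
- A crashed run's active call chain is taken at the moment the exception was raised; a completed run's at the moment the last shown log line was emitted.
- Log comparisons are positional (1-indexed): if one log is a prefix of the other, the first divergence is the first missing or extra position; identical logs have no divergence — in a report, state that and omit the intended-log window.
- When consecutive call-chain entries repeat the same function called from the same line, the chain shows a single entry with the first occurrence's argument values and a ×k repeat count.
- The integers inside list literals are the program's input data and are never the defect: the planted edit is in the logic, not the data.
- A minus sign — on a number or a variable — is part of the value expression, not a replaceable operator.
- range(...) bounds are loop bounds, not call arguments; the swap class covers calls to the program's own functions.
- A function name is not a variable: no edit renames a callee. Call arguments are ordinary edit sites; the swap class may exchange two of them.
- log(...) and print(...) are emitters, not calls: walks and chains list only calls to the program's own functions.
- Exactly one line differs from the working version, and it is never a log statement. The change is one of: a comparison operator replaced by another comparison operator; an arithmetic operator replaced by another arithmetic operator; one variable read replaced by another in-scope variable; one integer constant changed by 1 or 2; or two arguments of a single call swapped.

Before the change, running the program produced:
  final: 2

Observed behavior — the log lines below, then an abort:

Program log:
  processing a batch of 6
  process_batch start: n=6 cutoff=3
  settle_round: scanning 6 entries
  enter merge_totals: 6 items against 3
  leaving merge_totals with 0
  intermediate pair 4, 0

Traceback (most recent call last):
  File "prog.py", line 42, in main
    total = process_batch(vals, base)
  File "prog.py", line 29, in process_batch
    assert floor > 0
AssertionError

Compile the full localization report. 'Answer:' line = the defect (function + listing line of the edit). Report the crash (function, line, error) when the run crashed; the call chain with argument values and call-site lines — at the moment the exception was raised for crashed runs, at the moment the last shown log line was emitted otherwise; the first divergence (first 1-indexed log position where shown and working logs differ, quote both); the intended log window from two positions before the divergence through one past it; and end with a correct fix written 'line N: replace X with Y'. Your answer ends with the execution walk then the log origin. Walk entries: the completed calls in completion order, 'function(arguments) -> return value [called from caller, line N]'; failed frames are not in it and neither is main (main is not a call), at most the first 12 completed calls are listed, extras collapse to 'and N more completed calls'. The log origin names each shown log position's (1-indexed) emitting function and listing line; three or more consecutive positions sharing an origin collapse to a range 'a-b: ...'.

Answer: the defect is in merge_totals at line 13.
Key observation: At log position 5 the runs split — shown 'leaving merge_totals with 0', but the working version logs 'leaving merge_totals with 1'.
Crash: process_batch, line 29, AssertionError.
Call chain: main -> process_batch([10, 3, 1, 12, 2, 6], 3) (called at line 42).
First divergence: position 5; shown 'leaving merge_totals with 0' vs intended 'leaving merge_totals with 1'.
Intended log window:
  3: settle_round: scanning 6 entries
  4: enter merge_totals: 6 items against 3
  5: leaving merge_totals with 1
  6: intermediate pair 4, 1
Execution walk:
  settle_round([10, 3, 1, 12, 2, 6]) -> 4  [called from process_batch, line 26]
  merge_totals([10, 3, 1, 12, 2, 6], 3) -> 0  [called from process_batch, line 27]
Log origin:
  1: from main, line 41
  2: from process_batch, line 25
  3: from settle_round, line 2
  4: from merge_totals, line 10
  5: from merge_totals, line 15
  6: from process_batch, line 28
A correct fix: line 13: replace `seed_v` with `total`.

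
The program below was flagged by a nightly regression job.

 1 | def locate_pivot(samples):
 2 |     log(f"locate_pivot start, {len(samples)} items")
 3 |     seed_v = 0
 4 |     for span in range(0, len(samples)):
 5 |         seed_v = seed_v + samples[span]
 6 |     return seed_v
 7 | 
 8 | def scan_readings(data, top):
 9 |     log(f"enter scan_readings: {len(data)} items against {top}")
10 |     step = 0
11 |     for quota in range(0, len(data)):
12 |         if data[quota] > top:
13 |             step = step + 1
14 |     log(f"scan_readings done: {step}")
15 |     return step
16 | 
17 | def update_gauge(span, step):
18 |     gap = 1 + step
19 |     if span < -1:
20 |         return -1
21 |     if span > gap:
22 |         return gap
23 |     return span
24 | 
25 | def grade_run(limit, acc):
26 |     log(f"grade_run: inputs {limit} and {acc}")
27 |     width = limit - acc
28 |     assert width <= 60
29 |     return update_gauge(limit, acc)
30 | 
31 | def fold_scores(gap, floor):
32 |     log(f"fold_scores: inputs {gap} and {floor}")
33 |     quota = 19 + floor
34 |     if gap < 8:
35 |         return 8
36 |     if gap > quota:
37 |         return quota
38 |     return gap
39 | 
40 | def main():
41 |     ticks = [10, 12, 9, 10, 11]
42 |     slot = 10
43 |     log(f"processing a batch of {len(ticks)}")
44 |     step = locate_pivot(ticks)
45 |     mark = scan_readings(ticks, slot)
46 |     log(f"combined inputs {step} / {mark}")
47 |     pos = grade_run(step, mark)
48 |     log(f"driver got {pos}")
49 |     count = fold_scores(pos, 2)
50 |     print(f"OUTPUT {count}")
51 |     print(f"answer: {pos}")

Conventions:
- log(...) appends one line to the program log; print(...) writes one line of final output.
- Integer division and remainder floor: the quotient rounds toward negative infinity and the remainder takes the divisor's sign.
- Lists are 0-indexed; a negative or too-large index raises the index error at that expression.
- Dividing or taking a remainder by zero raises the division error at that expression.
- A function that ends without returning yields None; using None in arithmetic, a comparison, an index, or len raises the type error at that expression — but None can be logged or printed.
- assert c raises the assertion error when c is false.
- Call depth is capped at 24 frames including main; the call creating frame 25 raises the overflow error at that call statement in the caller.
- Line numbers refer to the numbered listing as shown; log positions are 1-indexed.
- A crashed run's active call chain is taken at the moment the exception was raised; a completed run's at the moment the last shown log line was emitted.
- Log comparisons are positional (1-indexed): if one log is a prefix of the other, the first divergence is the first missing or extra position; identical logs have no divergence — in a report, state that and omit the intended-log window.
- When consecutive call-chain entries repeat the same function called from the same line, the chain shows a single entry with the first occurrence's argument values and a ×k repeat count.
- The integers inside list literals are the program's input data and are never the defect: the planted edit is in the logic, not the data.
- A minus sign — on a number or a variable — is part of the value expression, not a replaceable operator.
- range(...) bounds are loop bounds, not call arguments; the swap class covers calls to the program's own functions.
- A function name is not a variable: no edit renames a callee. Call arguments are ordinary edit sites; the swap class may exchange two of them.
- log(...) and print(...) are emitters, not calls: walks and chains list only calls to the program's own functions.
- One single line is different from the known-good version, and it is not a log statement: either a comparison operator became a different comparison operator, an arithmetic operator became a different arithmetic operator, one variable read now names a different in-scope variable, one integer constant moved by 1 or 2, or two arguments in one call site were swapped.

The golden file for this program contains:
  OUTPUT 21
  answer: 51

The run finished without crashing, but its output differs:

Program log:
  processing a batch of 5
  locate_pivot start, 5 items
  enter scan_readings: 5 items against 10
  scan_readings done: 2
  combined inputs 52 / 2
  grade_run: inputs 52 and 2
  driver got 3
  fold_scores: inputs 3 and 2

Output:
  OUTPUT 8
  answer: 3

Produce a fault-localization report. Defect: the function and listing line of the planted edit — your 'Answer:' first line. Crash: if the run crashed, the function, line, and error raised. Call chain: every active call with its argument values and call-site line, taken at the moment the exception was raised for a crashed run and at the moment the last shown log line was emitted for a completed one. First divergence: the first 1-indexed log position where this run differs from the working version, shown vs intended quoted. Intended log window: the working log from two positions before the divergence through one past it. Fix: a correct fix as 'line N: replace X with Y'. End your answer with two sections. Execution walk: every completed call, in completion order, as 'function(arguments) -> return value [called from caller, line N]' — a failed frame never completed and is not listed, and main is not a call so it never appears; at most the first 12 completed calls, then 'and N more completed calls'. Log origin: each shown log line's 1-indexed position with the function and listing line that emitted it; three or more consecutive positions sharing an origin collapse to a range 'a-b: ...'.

Answer: the defect is in grade_run at line 29.
Key observation: Everything matches until log position 7, which reads 'driver got 3' in place of 'driver got 51'.
Call chain: main -> fold_scores(3, 2) (called at line 49).
First divergence: position 7 — shown 'driver got 3', intended 'driver got 51'.
Intended log window:
  5: combined inputs 52 / 2
  6: grade_run: inputs 52 and 2
  7: driver got 51
  8: fold_scores: inputs 51 and 2
Execution walk:
  locate_pivot([10, 12, 9, 10, 11]) -> 52  [called from main, line 44]
  scan_readings([10, 12, 9, 10, 11], 10) -> 2  [called from main, line 45]
  update_gauge(52, 2) -> 3  [called from grade_run, line 29]
  grade_run(52, 2) -> 3  [called from main, line 47]
  fold_scores(3, 2) -> 8  [called from main, line 49]
Log line origins:
  1: from main, line 43
  2: from locate_pivot, line 2
  3: from scan_readings, line 9
  4: from scan_readings, line 14
  5: from main, line 46
  6: from grade_run, line 26
  7: from main, line 48
  8: from fold_scores, line 32
A correct fix: line 29: replace `acc` with `width`.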